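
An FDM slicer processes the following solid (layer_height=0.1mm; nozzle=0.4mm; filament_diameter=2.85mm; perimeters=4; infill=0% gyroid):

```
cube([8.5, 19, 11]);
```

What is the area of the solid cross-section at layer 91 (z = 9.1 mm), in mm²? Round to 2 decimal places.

At z = 9.1 mm: the cube (footprint 8.5×19) is included at this height (area 161.50 mm²). Overall, the cross-section is a single solid region. Net area = 161.50 mm².

161.50 mm²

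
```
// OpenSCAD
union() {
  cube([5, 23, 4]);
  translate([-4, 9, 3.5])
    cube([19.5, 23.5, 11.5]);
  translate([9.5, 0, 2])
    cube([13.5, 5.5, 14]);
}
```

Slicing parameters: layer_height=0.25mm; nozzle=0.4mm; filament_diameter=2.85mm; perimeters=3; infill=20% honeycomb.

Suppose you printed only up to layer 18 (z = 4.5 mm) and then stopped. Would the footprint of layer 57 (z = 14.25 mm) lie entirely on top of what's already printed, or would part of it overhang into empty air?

Compare the two slices. At z = 4.5: the cube is absent (z outside [0, 4]); the 19.5×23.5 cube at (-4, 9) contributes its full rectangle (area 458.25 mm²); the 13.5×5.5 cube at (9.5, 0) contributes its full rectangle (area 74.25 mm²); Combining (union): the 2 present regions are separate (no shared area or edge), so areas and boundary lengths simply add and each stays a separate island — area = 532.50 mm². At z = 14.25: the cube is not intersected at this z (z outside [0, 4]); the cube at (-4, 9) is present — its section is the full 19.5×23.5 rectangle (area 458.25 mm²); the cube at (9.5, 0) (footprint 13.5×5.5) is included at this height (area 74.25 mm²); Taking the union: the 2 present regions are separate (no shared area or edge), so areas and boundary lengths simply add and each stays a separate island — area = 532.50 mm². Checking containment: the cross-section at z = 14.25 is a subset of the cross-section at z = 4.5.

entirely on top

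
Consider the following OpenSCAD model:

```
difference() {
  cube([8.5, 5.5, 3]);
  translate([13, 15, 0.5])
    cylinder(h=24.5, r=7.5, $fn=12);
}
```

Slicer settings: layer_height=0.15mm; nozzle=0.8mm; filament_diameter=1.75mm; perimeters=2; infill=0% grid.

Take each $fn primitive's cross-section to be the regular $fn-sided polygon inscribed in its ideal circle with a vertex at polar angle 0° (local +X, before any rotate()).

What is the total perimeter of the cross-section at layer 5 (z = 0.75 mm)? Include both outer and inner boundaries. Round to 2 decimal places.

28.00 mm

At z = 0.75 mm: the 8.5×5.5 cube contributes its full rectangle (perimeter 28.00 mm); the r=7.5 cylinder at (13, 15) gives a regular 12-gon of circumradius 7.5 (constant along its height) (perimeter = 2·12·7.500·sin(180°/12) = 46.59 mm); Subtracting the remaining from the first: starting from the 8.5×5.5 cube, the r=7.5 cylinder at (13, 15) misses the remaining region (no effect) — boundary = 28.00 mm. Overall, the cross-section is a single solid region. Total boundary length (outer) = 28.00 mm.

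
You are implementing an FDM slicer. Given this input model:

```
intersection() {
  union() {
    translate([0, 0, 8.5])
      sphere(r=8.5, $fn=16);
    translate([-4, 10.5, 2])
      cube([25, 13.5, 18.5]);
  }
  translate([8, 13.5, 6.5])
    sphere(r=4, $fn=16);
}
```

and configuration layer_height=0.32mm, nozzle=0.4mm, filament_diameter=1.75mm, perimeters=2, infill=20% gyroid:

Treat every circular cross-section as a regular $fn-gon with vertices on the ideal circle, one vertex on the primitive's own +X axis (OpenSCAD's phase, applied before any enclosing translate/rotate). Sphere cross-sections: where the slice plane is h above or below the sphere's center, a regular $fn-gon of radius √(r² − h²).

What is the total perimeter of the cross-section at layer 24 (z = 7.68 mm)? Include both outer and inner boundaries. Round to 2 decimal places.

23.48 mm

At z = 7.68 mm: the r=8.5 sphere contributes a regular 16-gon of circumradius √(8.5²−0.82²) = 8.460 (perimeter = 2·16·8.460·sin(180°/16) = 52.82 mm); the 25×13.5 cube at (-4, 10.5) contributes its full rectangle (perimeter 77.00 mm); Merging all regions: the 2 present regions are separate (no shared area or edge), so areas and boundary lengths simply add and each stays a separate island — boundary = 129.82 mm; the sphere at (8, 13.5): section is a regular 16-gon, circumradius = √(r²−h²) = √(4²−1.18²) = 3.822 (perimeter = 2·16·3.822·sin(180°/16) = 23.86 mm); Keeping only the common overlap: the r=4 sphere at (8, 13.5) partially overlaps that combined region; clipping to the common part keeps 42.32 mm² — boundary = 23.48 mm. Overall, the cross-section is a single solid region. Total boundary length (outer) = 23.48 mm.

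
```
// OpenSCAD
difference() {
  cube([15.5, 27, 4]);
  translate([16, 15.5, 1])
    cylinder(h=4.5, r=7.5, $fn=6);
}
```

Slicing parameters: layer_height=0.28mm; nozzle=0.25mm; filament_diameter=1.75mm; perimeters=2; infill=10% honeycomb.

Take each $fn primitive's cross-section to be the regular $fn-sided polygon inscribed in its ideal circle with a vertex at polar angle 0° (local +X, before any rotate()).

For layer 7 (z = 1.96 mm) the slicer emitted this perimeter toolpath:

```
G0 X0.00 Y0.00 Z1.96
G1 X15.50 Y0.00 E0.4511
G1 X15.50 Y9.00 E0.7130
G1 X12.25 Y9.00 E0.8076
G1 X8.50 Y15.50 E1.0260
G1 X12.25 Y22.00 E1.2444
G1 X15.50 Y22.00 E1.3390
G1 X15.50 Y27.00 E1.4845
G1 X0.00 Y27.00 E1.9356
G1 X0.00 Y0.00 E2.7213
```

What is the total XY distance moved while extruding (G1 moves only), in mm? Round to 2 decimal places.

93.51 mm

Sum the Euclidean lengths of each G1 segment: total = 93.51 mm.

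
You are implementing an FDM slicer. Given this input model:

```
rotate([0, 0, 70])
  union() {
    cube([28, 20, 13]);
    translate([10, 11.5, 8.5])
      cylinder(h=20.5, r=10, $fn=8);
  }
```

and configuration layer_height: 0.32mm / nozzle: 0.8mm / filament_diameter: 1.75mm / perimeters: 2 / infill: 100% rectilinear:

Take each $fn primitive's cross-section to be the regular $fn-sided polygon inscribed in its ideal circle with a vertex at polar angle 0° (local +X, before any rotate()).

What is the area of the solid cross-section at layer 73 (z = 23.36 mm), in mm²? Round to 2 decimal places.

282.84 mm²

At z = 23.36 mm: the cube is absent (z outside [0, 13]); the r=10 cylinder at (10, 11.5) gives a regular 8-gon of circumradius 10 (constant along its height) (area = (8/2)·10.000²·sin(360°/8) = 282.84 mm²); Merging all regions: only the r=10 cylinder at (10, 11.5) is present, so the union is just that shape — area = 282.84 mm²; (whole slice rotated 70° about Z — lengths, areas and connectivity unchanged). Overall, the cross-section is a single solid region. Net area = 282.84 mm².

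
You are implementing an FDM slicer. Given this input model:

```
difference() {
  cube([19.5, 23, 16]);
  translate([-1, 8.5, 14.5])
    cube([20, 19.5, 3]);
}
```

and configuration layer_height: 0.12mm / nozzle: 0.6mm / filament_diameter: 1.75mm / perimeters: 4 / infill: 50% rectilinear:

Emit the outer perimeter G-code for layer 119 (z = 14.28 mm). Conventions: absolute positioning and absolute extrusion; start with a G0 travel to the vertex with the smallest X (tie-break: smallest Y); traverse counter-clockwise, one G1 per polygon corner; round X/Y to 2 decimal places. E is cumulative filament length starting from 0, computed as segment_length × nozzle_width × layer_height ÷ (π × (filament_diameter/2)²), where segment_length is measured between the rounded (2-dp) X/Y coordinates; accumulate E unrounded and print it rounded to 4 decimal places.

At z = 14.28 mm: the cube is present — its section is the full 19.5×23 rectangle; the cube at (-1, 8.5) does not reach this height (z outside [14.5, 17.5]); After the difference (first − rest): none of the subtracted shapes is present at this height, so the 19.5×23 cube is unchanged — 1 connected region. The outline is a single polygon with 4 vertices. Extrusion per mm of travel: 0.6 × 0.12 / (π × 0.875²) = 0.029934. Accumulating E over each segment gives final E = 2.5444.

G0 X0.00 Y0.00 Z14.28
G1 X19.50 Y0.00 E0.5837
G1 X19.50 Y23.00 E1.2722
G1 X0.00 Y23.00 E1.8559
G1 X0.00 Y0.00 E2.5444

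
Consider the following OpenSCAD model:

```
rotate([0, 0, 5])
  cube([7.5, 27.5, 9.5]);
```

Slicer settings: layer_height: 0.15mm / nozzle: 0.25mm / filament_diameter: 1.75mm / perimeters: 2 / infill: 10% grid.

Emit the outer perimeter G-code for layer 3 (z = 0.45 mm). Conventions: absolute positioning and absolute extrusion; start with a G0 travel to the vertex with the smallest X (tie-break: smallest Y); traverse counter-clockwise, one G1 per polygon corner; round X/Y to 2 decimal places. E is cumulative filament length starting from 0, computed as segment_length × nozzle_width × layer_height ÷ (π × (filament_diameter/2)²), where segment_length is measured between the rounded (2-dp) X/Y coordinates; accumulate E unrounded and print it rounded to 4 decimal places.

G0 X-2.40 Y27.40 Z0.45
G1 X0.00 Y0.00 E0.4288
G1 X7.47 Y0.65 E0.5457
G1 X5.07 Y28.05 E0.9745
G1 X-2.40 Y27.40 E1.0914

At z = 0.45 mm: the cube (footprint 7.5×27.5) is included at this height; (rotated 5° about Z; rotation is an isometry so areas/perimeters/island counts are preserved). The outline is a single polygon with 4 vertices. Extrusion per mm of travel: 0.25 × 0.15 / (π × 0.875²) = 0.015591. Accumulating E over each segment gives final E = 1.0914.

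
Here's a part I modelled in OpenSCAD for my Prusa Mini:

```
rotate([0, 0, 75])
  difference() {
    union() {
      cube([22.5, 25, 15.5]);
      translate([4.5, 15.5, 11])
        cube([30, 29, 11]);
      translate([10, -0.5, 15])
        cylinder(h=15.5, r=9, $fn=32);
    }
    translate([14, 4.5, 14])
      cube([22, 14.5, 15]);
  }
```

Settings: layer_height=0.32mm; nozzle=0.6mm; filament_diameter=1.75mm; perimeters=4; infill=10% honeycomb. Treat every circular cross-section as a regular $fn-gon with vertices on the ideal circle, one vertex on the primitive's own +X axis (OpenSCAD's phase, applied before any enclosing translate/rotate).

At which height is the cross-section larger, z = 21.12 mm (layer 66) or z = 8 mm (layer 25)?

Layer 66 (z = 21.12): the cube does not reach this height (z outside [0, 15.5]); the cube at (4.5, 15.5) is present — its section is the full 30×29 rectangle (area 870.00 mm²); the cylinder at (10, -0.5): section is a regular 32-gon, circumradius r=9 (area = (32/2)·9.000²·sin(360°/32) = 252.84 mm²); Taking the union: the 2 present regions are separate (no shared area or edge), so areas and boundary lengths simply add and each stays a separate island — area = 1122.84 mm²; the 22×14.5 cube at (14, 4.5) contributes its full rectangle (area 319.00 mm²); After the difference (first − rest): starting from that combined region (1122.84 mm²), the 22×14.5 cube at (14, 4.5) partially overlaps it — only the 77.89 mm² overlap (of its 319.00 mm²) is removed, clipping the outline — area = 1044.95 mm²; (whole slice rotated 75° about Z — lengths, areas and connectivity unchanged). So its area = 1044.95 mm². Layer 25 (z = 8): the cube is present — its section is the full 22.5×25 rectangle (area 562.50 mm²); the cube at (4.5, 15.5) does not reach this height (z outside [11, 22]); the cylinder at (10, -0.5) is not intersected at this z (z outside [15, 30.5]); Taking the union: only the 22.5×25 cube is present, so the union is just that shape — area = 562.50 mm²; the cube at (14, 4.5) is absent (z outside [14, 29]); After the difference (first − rest): none of the subtracted shapes is present at this height, so the result so far is unchanged — area = 562.50 mm²; (whole slice rotated 75° about Z — lengths, areas and connectivity unchanged). So its area = 562.50 mm². Layer 66 is larger (1044.95 vs 562.50 mm²).

layer 66 (z = 21.12 mm)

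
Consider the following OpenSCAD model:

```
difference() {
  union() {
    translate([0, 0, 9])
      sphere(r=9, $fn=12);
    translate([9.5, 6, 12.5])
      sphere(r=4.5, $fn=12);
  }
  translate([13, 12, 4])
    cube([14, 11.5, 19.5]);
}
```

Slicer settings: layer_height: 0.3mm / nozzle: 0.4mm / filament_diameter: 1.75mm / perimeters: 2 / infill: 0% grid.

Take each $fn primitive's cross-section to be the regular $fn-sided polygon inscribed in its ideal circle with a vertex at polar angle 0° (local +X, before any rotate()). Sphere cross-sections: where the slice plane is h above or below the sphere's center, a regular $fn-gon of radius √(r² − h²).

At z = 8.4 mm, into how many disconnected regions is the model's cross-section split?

2

At z = 8.4 mm: the sphere: section is a regular 12-gon, circumradius = √(r²−h²) = √(9²−0.6²) = 8.980; the r=4.5 sphere at (9.5, 6) slices to a regular 12-gon of circumradius 1.855 (√(r²−h²) with h=4.1 from center); Merging all regions: the 2 present regions are separate (no shared area or edge), so areas and boundary lengths simply add and each stays a separate island — 2 connected regions; the cube at (13, 12) is present — its section is the full 14×11.5 rectangle; Subtracting the remaining from the first: starting from the result so far, the 14×11.5 cube at (13, 12) misses the remaining region (no effect) — 2 connected regions. The result has 2 disconnected regions.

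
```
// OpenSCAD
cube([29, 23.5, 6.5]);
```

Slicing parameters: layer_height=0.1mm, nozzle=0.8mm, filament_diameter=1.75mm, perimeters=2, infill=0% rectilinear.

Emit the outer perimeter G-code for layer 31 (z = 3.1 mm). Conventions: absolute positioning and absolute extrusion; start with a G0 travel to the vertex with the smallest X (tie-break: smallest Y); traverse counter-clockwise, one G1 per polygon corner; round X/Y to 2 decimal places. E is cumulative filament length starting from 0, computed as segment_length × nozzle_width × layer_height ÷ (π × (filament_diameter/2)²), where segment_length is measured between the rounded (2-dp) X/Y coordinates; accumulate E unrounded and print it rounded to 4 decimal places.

At z = 3.1 mm: the cube (footprint 29×23.5) is included at this height. The outline is a single polygon with 4 vertices. Extrusion per mm of travel: 0.8 × 0.1 / (π × 0.875²) = 0.033260. Accumulating E over each segment gives final E = 3.4923.

G0 X0.00 Y0.00 Z3.10
G1 X29.00 Y0.00 E0.9645
G1 X29.00 Y23.50 E1.7462
G1 X0.00 Y23.50 E2.7107
G1 X0.00 Y0.00 E3.4923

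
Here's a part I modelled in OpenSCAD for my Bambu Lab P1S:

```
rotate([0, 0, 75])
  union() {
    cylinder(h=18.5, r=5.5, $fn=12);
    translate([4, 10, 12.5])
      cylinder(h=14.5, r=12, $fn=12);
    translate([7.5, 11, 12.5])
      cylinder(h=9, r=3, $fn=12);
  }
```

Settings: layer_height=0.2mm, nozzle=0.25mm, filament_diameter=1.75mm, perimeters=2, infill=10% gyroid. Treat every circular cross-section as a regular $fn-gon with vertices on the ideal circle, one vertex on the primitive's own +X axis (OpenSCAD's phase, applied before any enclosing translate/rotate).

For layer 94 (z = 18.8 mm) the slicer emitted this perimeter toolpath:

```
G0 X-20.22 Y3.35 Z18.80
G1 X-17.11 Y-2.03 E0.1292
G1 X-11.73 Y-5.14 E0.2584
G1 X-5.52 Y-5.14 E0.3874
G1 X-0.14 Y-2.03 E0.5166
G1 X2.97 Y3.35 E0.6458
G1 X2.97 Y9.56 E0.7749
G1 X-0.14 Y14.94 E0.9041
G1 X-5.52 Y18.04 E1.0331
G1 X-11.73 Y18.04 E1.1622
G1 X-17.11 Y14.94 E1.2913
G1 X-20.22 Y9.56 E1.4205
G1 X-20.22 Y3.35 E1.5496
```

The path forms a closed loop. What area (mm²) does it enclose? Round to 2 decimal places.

Apply the shoelace formula to the sequence of (X, Y) vertices; enclosed area = 432.04 mm².

432.04 mm²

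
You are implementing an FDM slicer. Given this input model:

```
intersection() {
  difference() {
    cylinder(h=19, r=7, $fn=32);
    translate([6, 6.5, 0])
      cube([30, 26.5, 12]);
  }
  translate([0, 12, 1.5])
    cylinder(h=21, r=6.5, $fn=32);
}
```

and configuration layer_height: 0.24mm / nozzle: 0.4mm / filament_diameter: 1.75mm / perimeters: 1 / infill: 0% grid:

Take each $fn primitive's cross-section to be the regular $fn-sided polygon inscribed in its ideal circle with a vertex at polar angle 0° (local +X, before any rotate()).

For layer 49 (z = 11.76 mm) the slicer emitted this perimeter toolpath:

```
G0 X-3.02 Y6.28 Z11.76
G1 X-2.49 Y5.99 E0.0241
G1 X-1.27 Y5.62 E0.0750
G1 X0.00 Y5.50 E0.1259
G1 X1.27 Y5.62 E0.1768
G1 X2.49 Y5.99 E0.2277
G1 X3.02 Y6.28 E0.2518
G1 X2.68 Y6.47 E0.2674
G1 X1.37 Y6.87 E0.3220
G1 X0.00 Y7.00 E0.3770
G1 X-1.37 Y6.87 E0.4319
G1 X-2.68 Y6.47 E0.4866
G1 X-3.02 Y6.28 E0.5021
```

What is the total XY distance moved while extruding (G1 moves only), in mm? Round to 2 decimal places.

12.58 mm

Sum the Euclidean lengths of each G1 segment: total = 12.58 mm.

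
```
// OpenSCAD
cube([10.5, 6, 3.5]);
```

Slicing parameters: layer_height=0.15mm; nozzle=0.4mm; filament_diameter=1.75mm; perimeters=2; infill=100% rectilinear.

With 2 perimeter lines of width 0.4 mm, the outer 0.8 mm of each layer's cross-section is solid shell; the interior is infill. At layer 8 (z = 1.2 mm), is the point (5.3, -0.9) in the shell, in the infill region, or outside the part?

outside

At z = 1.2 mm: the cube is present — its section is the full 10.5×6 rectangle. Overall, the cross-section is a single solid region. The nearest boundary edge runs (0.00, 0.00)→(10.50, 0.00); distance from the point to it = 0.90 mm. The point is not inside any of the regions above, so it lies outside the cross-section (0.90 mm from the nearest boundary).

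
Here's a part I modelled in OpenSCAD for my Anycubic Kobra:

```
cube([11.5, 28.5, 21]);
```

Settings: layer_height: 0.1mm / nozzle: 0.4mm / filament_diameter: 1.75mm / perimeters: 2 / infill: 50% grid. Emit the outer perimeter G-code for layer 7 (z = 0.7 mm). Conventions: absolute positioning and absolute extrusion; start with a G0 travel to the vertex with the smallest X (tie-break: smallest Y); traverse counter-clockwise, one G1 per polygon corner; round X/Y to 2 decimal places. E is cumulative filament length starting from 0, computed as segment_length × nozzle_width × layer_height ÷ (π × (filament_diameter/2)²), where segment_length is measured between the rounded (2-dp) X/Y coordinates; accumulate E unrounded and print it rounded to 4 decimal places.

At z = 0.7 mm: the cube is present — its section is the full 11.5×28.5 rectangle. The outline is a single polygon with 4 vertices. Extrusion per mm of travel: 0.4 × 0.1 / (π × 0.875²) = 0.016630. Accumulating E over each segment gives final E = 1.3304.

G0 X0.00 Y0.00 Z0.70
G1 X11.50 Y0.00 E0.1912
G1 X11.50 Y28.50 E0.6652
G1 X0.00 Y28.50 E0.8564
G1 X0.00 Y0.00 E1.3304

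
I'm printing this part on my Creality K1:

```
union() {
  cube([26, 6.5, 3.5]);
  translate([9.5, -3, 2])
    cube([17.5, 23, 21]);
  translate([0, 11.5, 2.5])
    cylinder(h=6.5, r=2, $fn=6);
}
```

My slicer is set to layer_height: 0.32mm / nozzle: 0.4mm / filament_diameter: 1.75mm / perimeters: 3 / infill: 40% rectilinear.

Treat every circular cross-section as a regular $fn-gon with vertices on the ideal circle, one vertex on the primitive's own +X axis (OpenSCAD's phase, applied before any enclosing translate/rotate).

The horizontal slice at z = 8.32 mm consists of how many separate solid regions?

At z = 8.32 mm: the cube is not intersected at this z (z outside [0, 3.5]); the 17.5×23 cube at (9.5, -3) contributes its full rectangle; the cylinder at (0, 11.5): section is a regular 6-gon, circumradius r=2; Merging all regions: the 2 present regions are separate (no shared area or edge), so areas and boundary lengths simply add and each stays a separate island — 2 connected regions. The result has 2 disconnected regions.

2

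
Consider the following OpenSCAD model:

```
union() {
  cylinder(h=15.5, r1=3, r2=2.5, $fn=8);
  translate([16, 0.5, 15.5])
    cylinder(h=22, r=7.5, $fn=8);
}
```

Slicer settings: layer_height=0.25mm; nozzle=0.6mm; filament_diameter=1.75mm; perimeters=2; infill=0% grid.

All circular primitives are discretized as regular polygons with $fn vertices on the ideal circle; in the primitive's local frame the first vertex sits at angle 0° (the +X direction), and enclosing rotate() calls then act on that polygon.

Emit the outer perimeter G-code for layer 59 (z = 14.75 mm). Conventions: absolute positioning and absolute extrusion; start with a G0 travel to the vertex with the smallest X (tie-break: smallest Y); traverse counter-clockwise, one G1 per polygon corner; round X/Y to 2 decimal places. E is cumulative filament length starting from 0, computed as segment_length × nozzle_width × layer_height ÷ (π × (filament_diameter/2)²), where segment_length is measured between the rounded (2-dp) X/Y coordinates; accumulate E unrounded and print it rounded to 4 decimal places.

At z = 14.75 mm: the cone: at t=0.952 of its height the radius interpolates to r₁+(r₂−r₁)t = 2.524, giving a regular 8-gon of that circumradius; the cylinder at (16, 0.5) is absent (z outside [15.5, 37.5]); Merging all regions: only the cone is present, so the union is just that shape — 1 connected region. The outline is a single polygon with 8 vertices. Extrusion per mm of travel: 0.6 × 0.25 / (π × 0.875²) = 0.062363. Accumulating E over each segment gives final E = 0.9617.

G0 X-2.52 Y0.00 Z14.75
G1 X-1.78 Y-1.78 E0.1202
G1 X0.00 Y-2.52 E0.2404
G1 X1.78 Y-1.78 E0.3606
G1 X2.52 Y0.00 E0.4809
G1 X1.78 Y1.78 E0.6011
G1 X0.00 Y2.52 E0.7213
G1 X-1.78 Y1.78 E0.8415
G1 X-2.52 Y0.00 E0.9617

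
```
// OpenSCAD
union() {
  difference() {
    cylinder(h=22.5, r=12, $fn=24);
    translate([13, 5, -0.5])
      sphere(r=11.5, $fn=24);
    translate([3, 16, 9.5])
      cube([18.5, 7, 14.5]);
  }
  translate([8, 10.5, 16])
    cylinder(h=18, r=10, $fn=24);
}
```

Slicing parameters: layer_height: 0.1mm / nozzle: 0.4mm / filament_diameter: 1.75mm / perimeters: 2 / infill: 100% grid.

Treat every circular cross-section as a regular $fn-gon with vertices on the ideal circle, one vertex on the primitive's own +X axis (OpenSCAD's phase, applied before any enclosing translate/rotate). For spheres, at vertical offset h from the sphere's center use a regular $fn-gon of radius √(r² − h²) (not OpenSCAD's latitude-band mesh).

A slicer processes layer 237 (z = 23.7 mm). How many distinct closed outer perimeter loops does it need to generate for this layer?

1

At z = 23.7 mm: the cylinder does not reach this height (z outside [0, 22.5]); the sphere at (13, 5) is absent (|z−center|=24.200 > r=11.5); the cube at (3, 16) is present — its section is the full 18.5×7 rectangle; Taking the first minus the rest: the first operand is absent here, so nothing remains; the r=10 cylinder at (8, 10.5) gives a regular 24-gon of circumradius 10 (constant along its height); Merging all regions: only the r=10 cylinder at (8, 10.5) is present, so the union is just that shape — 1 connected region. The result has 1 disconnected region.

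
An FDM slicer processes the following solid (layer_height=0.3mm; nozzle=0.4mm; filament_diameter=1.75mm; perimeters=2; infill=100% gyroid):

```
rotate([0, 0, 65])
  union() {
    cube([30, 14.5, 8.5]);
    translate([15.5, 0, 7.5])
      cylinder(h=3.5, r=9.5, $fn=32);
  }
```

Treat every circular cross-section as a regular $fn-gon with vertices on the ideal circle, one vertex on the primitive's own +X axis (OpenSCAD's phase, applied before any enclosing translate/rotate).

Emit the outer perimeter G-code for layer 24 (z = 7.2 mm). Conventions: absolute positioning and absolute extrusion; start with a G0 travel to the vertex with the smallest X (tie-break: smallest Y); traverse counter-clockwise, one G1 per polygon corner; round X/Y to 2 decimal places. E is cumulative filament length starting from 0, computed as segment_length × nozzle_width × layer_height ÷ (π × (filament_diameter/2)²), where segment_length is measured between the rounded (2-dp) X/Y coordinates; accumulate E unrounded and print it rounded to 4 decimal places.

G0 X-13.14 Y6.13 Z7.20
G1 X0.00 Y0.00 E0.7234
G1 X12.68 Y27.19 E2.2202
G1 X-0.46 Y33.32 E2.9435
G1 X-13.14 Y6.13 E4.4403

At z = 7.2 mm: the cube (footprint 30×14.5) is included at this height; the cylinder at (15.5, 0) is not intersected at this z (z outside [7.5, 11]); Combining (union): only the 30×14.5 cube is present, so the union is just that shape — 1 connected region; (whole slice rotated 65° about Z — lengths, areas and connectivity unchanged). The outline is a single polygon with 4 vertices. Extrusion per mm of travel: 0.4 × 0.3 / (π × 0.875²) = 0.049890. Accumulating E over each segment gives final E = 4.4403.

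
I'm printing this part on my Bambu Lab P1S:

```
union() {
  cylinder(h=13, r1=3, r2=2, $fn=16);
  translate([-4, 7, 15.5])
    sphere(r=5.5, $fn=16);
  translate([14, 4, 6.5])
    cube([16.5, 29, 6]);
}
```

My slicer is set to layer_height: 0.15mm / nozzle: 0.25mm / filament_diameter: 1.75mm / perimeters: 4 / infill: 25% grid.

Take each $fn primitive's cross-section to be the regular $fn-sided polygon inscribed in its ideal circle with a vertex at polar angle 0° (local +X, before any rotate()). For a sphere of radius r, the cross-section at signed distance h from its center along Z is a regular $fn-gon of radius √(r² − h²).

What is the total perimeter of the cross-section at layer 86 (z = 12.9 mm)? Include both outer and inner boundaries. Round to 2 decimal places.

42.79 mm

At z = 12.9 mm: the cone: at t=0.992 of its height the radius interpolates to r₁+(r₂−r₁)t = 2.008, giving a regular 16-gon of that circumradius (perimeter = 2·16·2.008·sin(180°/16) = 12.53 mm); the r=5.5 sphere at (-4, 7) contributes a regular 16-gon of circumradius √(5.5²−2.6²) = 4.847 (perimeter = 2·16·4.847·sin(180°/16) = 30.26 mm); the cube at (14, 4) does not reach this height (z outside [6.5, 12.5]); Merging all regions: the 2 present regions are separate (no shared area or edge), so areas and boundary lengths simply add and each stays a separate island — boundary = 42.79 mm. Overall, the cross-section has 2 separate islands. Total boundary length (outer) = 42.79 mm.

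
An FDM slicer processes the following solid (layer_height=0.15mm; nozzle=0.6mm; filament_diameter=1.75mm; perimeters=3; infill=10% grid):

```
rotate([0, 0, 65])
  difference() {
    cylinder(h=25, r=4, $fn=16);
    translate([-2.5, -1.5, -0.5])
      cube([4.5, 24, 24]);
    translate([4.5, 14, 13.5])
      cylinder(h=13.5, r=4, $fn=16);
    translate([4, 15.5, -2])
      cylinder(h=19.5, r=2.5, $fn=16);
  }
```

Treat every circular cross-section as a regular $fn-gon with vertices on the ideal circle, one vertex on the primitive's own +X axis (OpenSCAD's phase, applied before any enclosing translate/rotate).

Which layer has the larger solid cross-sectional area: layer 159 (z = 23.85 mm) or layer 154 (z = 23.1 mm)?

Layer 159 (z = 23.85): the r=4 cylinder gives a regular 16-gon of circumradius 4 (constant along its height) (area = (16/2)·4.000²·sin(360°/16) = 48.98 mm²); the cube at (-2.5, -1.5) is not intersected at this z (z outside [-0.5, 23.5]); the r=4 cylinder at (4.5, 14) gives a regular 16-gon of circumradius 4 (constant along its height) (area = (16/2)·4.000²·sin(360°/16) = 48.98 mm²); the cylinder at (4, 15.5) is not intersected at this z (z outside [-2, 17.5]); Taking the first minus the rest: starting from the r=4 cylinder (48.98 mm²), the r=4 cylinder at (4.5, 14) misses the remaining region (no effect) — area = 48.98 mm²; (whole slice rotated 65° about Z — lengths, areas and connectivity unchanged). So its area = 48.98 mm². Layer 154 (z = 23.1): the r=4 cylinder contributes a regular 16-gon of circumradius 4 (area = (16/2)·4.000²·sin(360°/16) = 48.98 mm²); the cube at (-2.5, -1.5) (footprint 4.5×24) is included at this height (area 108.00 mm²); the r=4 cylinder at (4.5, 14) gives a regular 16-gon of circumradius 4 (constant along its height) (area = (16/2)·4.000²·sin(360°/16) = 48.98 mm²); the cylinder at (4, 15.5) is not intersected at this z (z outside [-2, 17.5]); After the difference (first − rest): starting from the r=4 cylinder (48.98 mm²), the 4.5×24 cube at (-2.5, -1.5) partially overlaps it — only the 23.46 mm² overlap (of its 108.00 mm²) is removed, clipping the outline; the r=4 cylinder at (4.5, 14) misses the remaining region (no effect) — area = 25.53 mm²; (whole slice rotated 65° about Z — lengths, areas and connectivity unchanged). So its area = 25.53 mm². Layer 159 is larger (48.98 vs 25.53 mm²).

layer 159 (z = 23.85 mm)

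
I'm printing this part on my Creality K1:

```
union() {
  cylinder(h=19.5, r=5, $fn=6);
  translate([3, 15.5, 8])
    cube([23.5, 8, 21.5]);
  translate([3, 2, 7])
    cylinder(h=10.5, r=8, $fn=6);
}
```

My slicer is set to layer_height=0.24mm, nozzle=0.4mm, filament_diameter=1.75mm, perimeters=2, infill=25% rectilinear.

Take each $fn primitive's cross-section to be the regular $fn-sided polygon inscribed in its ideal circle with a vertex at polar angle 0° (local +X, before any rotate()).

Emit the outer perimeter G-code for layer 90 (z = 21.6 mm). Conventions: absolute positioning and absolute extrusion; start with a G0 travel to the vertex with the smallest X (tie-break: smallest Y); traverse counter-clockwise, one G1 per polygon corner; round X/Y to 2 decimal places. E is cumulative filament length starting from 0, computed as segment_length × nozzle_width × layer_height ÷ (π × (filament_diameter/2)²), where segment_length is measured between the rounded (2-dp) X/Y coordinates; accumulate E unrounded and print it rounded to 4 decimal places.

G0 X3.00 Y15.50 Z21.60
G1 X26.50 Y15.50 E0.9379
G1 X26.50 Y23.50 E1.2572
G1 X3.00 Y23.50 E2.1952
G1 X3.00 Y15.50 E2.5145

At z = 21.6 mm: the cylinder does not reach this height (z outside [0, 19.5]); the cube at (3, 15.5) (footprint 23.5×8) is included at this height; the cylinder at (3, 2) is not intersected at this z (z outside [7, 17.5]); Combining (union): only the 23.5×8 cube at (3, 15.5) is present, so the union is just that shape — 1 connected region. The outline is a single polygon with 4 vertices. Extrusion per mm of travel: 0.4 × 0.24 / (π × 0.875²) = 0.039912. Accumulating E over each segment gives final E = 2.5145.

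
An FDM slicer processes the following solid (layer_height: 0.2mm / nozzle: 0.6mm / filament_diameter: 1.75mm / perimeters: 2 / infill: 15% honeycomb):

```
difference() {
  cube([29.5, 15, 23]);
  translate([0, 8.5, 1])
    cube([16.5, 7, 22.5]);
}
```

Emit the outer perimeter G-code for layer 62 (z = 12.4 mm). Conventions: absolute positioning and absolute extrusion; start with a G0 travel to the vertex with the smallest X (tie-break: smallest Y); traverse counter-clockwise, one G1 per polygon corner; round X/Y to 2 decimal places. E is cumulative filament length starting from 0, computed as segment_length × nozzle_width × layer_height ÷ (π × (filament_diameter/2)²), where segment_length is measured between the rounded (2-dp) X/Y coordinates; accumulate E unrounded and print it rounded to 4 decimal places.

At z = 12.4 mm: the cube (footprint 29.5×15) is included at this height; the cube at (0, 8.5) is present — its section is the full 16.5×7 rectangle; Taking the first minus the rest: starting from the 29.5×15 cube, the 16.5×7 cube at (0, 8.5) partially overlaps it — only the 107.25 mm² overlap (of its 115.50 mm²) is removed, clipping the outline — 1 connected region. The outline is a single polygon with 6 vertices. Extrusion per mm of travel: 0.6 × 0.2 / (π × 0.875²) = 0.049890. Accumulating E over each segment gives final E = 4.4402.

G0 X0.00 Y0.00 Z12.40
G1 X29.50 Y0.00 E1.4718
G1 X29.50 Y15.00 E2.2201
G1 X16.50 Y15.00 E2.8687
G1 X16.50 Y8.50 E3.1930
G1 X0.00 Y8.50 E4.0162
G1 X0.00 Y0.00 E4.4402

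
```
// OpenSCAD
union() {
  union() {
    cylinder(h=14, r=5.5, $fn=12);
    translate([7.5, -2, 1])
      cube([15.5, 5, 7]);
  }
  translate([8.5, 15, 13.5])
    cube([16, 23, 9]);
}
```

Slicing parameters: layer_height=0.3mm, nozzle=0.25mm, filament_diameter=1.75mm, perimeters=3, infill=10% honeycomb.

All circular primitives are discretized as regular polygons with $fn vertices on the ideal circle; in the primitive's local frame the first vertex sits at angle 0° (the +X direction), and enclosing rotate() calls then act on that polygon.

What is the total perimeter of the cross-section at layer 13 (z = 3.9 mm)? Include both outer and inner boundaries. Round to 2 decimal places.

75.16 mm

At z = 3.9 mm: the r=5.5 cylinder gives a regular 12-gon of circumradius 5.5 (constant along its height) (perimeter = 2·12·5.500·sin(180°/12) = 34.16 mm); the cube at (7.5, -2) is present — its section is the full 15.5×5 rectangle (perimeter 41.00 mm); Taking the union: the 2 present regions are separate (no shared area or edge), so areas and boundary lengths simply add and each stays a separate island — boundary = 75.16 mm; the cube at (8.5, 15) does not reach this height (z outside [13.5, 22.5]); Taking the union: only that combined region is present, so the union is just that shape — boundary = 75.16 mm. Overall, the cross-section has 2 separate islands. Total boundary length (outer) = 75.16 mm.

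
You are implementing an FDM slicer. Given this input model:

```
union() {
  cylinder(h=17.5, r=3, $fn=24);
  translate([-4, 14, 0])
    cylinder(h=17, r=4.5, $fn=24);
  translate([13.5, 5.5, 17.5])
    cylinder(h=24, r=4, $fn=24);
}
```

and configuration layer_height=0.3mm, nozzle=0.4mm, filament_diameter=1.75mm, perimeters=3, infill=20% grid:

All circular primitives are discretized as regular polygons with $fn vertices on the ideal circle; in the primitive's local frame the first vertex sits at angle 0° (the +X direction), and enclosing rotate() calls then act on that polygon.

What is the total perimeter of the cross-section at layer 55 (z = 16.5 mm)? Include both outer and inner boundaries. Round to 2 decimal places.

46.99 mm

At z = 16.5 mm: the r=3 cylinder contributes a regular 24-gon of circumradius 3 (perimeter = 2·24·3.000·sin(180°/24) = 18.80 mm); the r=4.5 cylinder at (-4, 14) gives a regular 24-gon of circumradius 4.5 (constant along its height) (perimeter = 2·24·4.500·sin(180°/24) = 28.19 mm); the cylinder at (13.5, 5.5) is not intersected at this z (z outside [17.5, 41.5]); Merging all regions: the 2 present regions are separate (no shared area or edge), so areas and boundary lengths simply add and each stays a separate island — boundary = 46.99 mm. Overall, the cross-section has 2 separate islands. Total boundary length (outer) = 46.99 mm.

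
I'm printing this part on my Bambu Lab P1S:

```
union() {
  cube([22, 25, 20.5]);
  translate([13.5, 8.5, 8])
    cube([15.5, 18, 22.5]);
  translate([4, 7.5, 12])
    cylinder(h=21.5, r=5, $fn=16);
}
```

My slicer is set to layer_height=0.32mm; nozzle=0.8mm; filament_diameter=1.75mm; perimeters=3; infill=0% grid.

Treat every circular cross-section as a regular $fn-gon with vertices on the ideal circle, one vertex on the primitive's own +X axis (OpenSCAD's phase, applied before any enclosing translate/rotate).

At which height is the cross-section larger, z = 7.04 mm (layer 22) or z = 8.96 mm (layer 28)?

layer 28 (z = 8.96 mm)

Layer 22 (z = 7.04): the cube (footprint 22×25) is included at this height (area 550.00 mm²); the cube at (13.5, 8.5) is absent (z outside [8, 30.5]); the cylinder at (4, 7.5) is absent (z outside [12, 33.5]); Taking the union: only the 22×25 cube is present, so the union is just that shape — area = 550.00 mm². So its area = 550.00 mm². Layer 28 (z = 8.96): the cube (footprint 22×25) is included at this height (area 550.00 mm²); the 15.5×18 cube at (13.5, 8.5) contributes its full rectangle (area 279.00 mm²); the cylinder at (4, 7.5) does not reach this height (z outside [12, 33.5]); Combining (union): the regions partially overlap — summed areas 829.00 mm² minus the doubly-counted overlap 140.25 mm² gives 688.75 mm² — area = 688.75 mm². So its area = 688.75 mm². Layer 28 is larger (688.75 vs 550.00 mm²).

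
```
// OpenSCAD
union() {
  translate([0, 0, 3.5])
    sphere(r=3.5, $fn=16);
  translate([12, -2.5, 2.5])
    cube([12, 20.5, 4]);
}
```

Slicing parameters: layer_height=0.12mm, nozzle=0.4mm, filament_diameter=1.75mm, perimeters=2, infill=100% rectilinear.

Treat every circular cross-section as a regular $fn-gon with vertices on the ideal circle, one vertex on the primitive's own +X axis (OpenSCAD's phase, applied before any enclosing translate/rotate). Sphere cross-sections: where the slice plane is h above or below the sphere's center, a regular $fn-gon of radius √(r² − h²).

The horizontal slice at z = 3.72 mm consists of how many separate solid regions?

2

At z = 3.72 mm: the r=3.5 sphere slices to a regular 16-gon of circumradius 3.493 (√(r²−h²) with h=0.22 from center); the cube at (12, -2.5) is present — its section is the full 12×20.5 rectangle; Taking the union: the 2 present regions are separate (no shared area or edge), so areas and boundary lengths simply add and each stays a separate island — 2 connected regions. The result has 2 disconnected regions.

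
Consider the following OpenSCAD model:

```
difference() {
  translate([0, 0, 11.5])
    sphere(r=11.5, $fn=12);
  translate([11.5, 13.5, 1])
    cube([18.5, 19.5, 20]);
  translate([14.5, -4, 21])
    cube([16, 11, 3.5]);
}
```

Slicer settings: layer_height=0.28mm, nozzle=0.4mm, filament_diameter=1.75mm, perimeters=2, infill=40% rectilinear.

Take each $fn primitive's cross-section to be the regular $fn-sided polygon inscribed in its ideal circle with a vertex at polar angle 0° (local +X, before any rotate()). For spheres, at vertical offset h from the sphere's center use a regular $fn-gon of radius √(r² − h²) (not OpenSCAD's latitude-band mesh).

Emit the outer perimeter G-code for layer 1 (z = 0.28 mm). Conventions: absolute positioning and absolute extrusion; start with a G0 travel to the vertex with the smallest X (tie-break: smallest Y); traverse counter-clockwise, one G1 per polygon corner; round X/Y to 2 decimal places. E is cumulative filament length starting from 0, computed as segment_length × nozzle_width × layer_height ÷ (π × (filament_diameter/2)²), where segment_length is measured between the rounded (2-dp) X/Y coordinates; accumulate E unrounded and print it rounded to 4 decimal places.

At z = 0.28 mm: the r=11.5 sphere slices to a regular 12-gon of circumradius 2.522 (√(r²−h²) with h=11.22 from center); the cube at (11.5, 13.5) is absent (z outside [1, 21]); the cube at (14.5, -4) is absent (z outside [21, 24.5]); Subtracting the remaining from the first: none of the subtracted shapes is present at this height, so the r=11.5 sphere is unchanged — 1 connected region. The outline is a single polygon with 12 vertices. Extrusion per mm of travel: 0.4 × 0.28 / (π × 0.875²) = 0.046564. Accumulating E over each segment gives final E = 0.7285.

G0 X-2.52 Y0.00 Z0.28
G1 X-2.18 Y-1.26 E0.0608
G1 X-1.26 Y-2.18 E0.1214
G1 X0.00 Y-2.52 E0.1821
G1 X1.26 Y-2.18 E0.2429
G1 X2.18 Y-1.26 E0.3035
G1 X2.52 Y0.00 E0.3642
G1 X2.18 Y1.26 E0.4250
G1 X1.26 Y2.18 E0.4856
G1 X0.00 Y2.52 E0.5464
G1 X-1.26 Y2.18 E0.6071
G1 X-2.18 Y1.26 E0.6677
G1 X-2.52 Y0.00 E0.7285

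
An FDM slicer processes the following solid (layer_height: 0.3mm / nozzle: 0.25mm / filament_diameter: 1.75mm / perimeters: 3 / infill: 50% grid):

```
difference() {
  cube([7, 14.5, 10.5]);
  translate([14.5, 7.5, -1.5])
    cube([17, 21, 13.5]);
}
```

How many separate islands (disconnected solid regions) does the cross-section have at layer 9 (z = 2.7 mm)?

At z = 2.7 mm: the cube (footprint 7×14.5) is included at this height; the cube at (14.5, 7.5) (footprint 17×21) is included at this height; After the difference (first − rest): starting from the 7×14.5 cube, the 17×21 cube at (14.5, 7.5) misses the remaining region (no effect) — 1 connected region. Overall, the cross-section is a single solid region. Island count = 1.

1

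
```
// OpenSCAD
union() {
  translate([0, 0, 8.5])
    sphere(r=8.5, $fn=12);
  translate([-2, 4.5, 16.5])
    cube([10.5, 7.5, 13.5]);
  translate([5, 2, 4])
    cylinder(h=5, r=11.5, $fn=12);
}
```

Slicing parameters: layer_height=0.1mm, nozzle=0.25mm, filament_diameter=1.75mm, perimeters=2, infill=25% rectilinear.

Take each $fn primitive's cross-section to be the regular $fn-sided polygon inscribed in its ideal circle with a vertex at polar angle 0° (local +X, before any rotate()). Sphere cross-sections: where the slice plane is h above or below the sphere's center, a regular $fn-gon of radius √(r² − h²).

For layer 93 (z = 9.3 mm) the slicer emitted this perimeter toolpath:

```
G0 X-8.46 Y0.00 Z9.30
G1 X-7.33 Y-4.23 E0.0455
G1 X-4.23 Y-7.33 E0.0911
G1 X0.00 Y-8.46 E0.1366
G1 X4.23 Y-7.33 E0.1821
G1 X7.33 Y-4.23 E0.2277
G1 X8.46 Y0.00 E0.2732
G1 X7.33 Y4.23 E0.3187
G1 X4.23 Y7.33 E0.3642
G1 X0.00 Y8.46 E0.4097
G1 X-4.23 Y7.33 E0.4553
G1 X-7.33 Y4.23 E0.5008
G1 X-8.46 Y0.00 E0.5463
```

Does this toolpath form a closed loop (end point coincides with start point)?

yes

Start point (G0): (-8.46, 0.00). End point (last G1): the path returns to the start — closed.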